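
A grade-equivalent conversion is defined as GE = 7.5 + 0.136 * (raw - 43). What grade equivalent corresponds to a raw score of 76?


raw - median = 76 - 43 = 33
slope * diff = 0.136 * 33 = 4.488
GE = 7.5 + 4.488
GE = 11.988

11.988


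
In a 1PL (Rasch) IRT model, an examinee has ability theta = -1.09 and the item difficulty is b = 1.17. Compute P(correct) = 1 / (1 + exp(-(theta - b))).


theta - b = -1.09 - 1.17 = -2.26
exp(-(theta - b)) = exp(2.26) = 9.5831
P = 1 / (1 + 9.5831)
P = 0.0945

0.0945


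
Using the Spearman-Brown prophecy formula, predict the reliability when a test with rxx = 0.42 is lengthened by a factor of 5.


r_new = (n * rxx) / (1 + (n-1) * rxx)
r_new = (5 * 0.42) / (1 + 4 * 0.42)
r_new = 2.1 / 2.68
r_new = 0.7836

0.7836


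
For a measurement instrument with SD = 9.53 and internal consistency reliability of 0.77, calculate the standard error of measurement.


SEM = SD * sqrt(1 - rxx)
SEM = 9.53 * sqrt(1 - 0.77)
SEM = 9.53 * sqrt(0.23) = 9.53 * 0.479583
SEM = 4.5704

4.5704


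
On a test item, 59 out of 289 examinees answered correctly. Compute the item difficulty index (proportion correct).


Item difficulty p = number correct / total examinees
p = 59 / 289
p = 0.2042

0.2042


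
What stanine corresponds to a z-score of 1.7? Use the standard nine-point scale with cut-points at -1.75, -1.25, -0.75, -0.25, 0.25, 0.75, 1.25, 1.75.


Stanine boundaries: [-1.75, -1.25, -0.75, -0.25, 0.25, 0.75, 1.25, 1.75]
z = 1.7
Check each boundary:
  z >= -1.75 -> could be stanine 2
  z >= -1.25 -> could be stanine 3
  z >= -0.75 -> could be stanine 4
  z >= -0.25 -> could be stanine 5
  z >= 0.25 -> could be stanine 6
  z >= 0.75 -> could be stanine 7
  z >= 1.25 -> could be stanine 8
  z < 1.75
Highest qualifying boundary gives stanine = 8

8


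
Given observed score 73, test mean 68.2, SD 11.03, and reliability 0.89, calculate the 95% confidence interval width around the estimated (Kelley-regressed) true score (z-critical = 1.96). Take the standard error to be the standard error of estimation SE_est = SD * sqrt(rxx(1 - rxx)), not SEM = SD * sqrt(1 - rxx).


True score estimate = 0.89*73 + 0.11*68.2 = 72.472
SE_est = SD * sqrt(rxx * (1 - rxx)) = 11.03 * sqrt(0.89 * 0.11) = 11.03 * sqrt(0.0979) = 3.451174
CI = T_est +/- z * SE_est, so width = 2 * z * SE_est = 2 * 1.96 * 3.451174
Width = 13.5286

13.5286


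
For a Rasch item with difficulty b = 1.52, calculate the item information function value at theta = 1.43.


P = 1/(1+exp(-(1.43-1.52))) = 0.4775
I = P*(1-P) = 0.4775 * 0.5225
I = 0.2495

0.2495


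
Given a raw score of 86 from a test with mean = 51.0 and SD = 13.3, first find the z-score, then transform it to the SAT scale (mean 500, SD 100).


z = (X - mean) / SD = (86 - 51.0) / 13.3
z = 35.0 / 13.3
z = 2.6316
SAT-scale = SAT = 500 + 100z
Carry z at full precision (z = 35.0 / 13.3) into the conversion:
SAT-scale = 500 + 100 * (35.0 / 13.3) = 500 + 3500 / 13.3
SAT-scale = 500 + 263.1579
SAT-scale = 763.1579

763.1579


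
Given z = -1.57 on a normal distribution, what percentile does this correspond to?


CDF(z) = 0.5 * (1 + erf(z/sqrt(2)))
erf(-1.1102) = -0.8836
CDF = 0.0582
Percentile rank = 0.0582 * 100 = 5.82

5.82


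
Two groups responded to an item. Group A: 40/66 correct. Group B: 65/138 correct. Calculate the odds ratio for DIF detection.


Odds_A = 40/26 = 1.5385
Odds_B = 65/73 = 0.8904
OR = Odds_A / Odds_B = 1.5385 / 0.8904
Exactly, OR = (40 * 73) / (26 * 65) = 2920 / 1690
OR = 1.7278

1.7278


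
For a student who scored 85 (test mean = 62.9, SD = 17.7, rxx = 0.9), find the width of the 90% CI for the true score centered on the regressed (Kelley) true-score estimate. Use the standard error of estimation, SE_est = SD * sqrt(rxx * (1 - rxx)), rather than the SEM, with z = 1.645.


True score estimate = 0.9*85 + 0.1*62.9 = 82.79
SE_est = SD * sqrt(rxx * (1 - rxx)) = 17.7 * sqrt(0.9 * 0.1) = 17.7 * sqrt(0.09) = 5.31
CI = T_est +/- z * SE_est, so width = 2 * z * SE_est = 2 * 1.645 * 5.31
Width = 17.4699

17.4699


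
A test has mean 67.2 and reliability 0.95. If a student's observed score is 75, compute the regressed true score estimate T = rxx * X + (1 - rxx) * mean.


T_est = rxx * X + (1 - rxx) * mean
T_est = 0.95 * 75 + 0.05 * 67.2
T_est = 71.25 + 3.36
T_est = 74.61

74.61


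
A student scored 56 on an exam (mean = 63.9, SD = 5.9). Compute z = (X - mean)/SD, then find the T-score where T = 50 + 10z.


z = (X - mean) / SD = (56 - 63.9) / 5.9
z = -7.9 / 5.9
z = -1.339
T-score = T = 50 + 10z
Carry z at full precision (z = -7.9 / 5.9) into the conversion:
T-score = 50 + 10 * (-7.9 / 5.9) = 50 + -79 / 5.9
T-score = 50 + -13.3898
T-score = 36.6102

36.6102


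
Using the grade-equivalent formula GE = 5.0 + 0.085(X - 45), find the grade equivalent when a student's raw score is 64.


raw - median = 64 - 45 = 19
slope * diff = 0.085 * 19 = 1.615
GE = 5.0 + 1.615
GE = 6.615

6.615


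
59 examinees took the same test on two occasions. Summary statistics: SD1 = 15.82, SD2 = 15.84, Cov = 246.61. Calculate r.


r = cov(X,Y) / (SD_X * SD_Y)
r = 246.61 / (15.82 * 15.84)
r = 246.61 / 250.5888
r = 0.9841

0.9841


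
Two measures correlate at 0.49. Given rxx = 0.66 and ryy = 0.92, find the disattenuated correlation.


r_corrected = rxy / sqrt(rxx * ryy)
= 0.49 / sqrt(0.66 * 0.92)
= 0.49 / sqrt(0.6072)
= 0.49 / 0.77923
r_corrected = 0.6288

0.6288


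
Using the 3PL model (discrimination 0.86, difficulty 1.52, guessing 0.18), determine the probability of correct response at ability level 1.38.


logit = 0.86*(1.38 - 1.52) = -0.1204
P* = 1/(1 + exp(--0.1204)) = 0.4699
P = 0.18 + (1 - 0.18) * 0.4699
P = 0.5653

0.5653


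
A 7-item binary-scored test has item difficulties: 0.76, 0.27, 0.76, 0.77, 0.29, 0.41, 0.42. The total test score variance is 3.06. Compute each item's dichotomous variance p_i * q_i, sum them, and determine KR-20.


For each item, compute p_i * q_i:
  Item 1: 0.76 * 0.24 = 0.1824
  Item 2: 0.27 * 0.73 = 0.1971
  Item 3: 0.76 * 0.24 = 0.1824
  Item 4: 0.77 * 0.23 = 0.1771
  Item 5: 0.29 * 0.71 = 0.2059
  Item 6: 0.41 * 0.59 = 0.2419
  Item 7: 0.42 * 0.58 = 0.2436
Sum(p_i * q_i) = 0.1824 + 0.1971 + 0.1824 + 0.1771 + 0.2059 + 0.2419 + 0.2436 = 1.4304
KR-20 = (k/(k-1)) * (1 - Sum(p_i*q_i) / Var_total)
= (7/6) * (1 - 1.4304/3.06)
= 1.1667 * 0.5325
KR-20 = 0.6213

0.6213


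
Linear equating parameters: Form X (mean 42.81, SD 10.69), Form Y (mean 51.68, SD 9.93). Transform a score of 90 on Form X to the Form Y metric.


slope = SD_Y / SD_X = 9.93 / 10.69 ~ 0.9289
intercept = mean_Y - slope * mean_X = 51.68 - (9.93 / 10.69) * 42.81 ~ 11.9136
Y = slope * X + intercept. To avoid rounding drift from the rounded slope/intercept, evaluate the equivalent form Y = mean_Y + SD_Y * (X - mean_X) / SD_X at full precision:
Y = 51.68 + 9.93 * (90 - 42.81) / 10.69
Y = 51.68 + 9.93 * 47.19 / 10.69
Y = 51.68 + 468.5967 / 10.69
Y = 51.68 + 43.8351
Y = 95.5151

95.5151


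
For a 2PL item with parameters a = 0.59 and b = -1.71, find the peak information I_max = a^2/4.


For 2PL, max info at theta = b = -1.71
I_max = a^2 / 4 = 0.59^2 / 4
= 0.3481 / 4
I_max = 0.087

0.087


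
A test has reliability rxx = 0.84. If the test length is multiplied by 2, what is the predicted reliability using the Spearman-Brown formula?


r_new = (n * rxx) / (1 + (n-1) * rxx)
r_new = (2 * 0.84) / (1 + 1 * 0.84)
r_new = 1.68 / 1.84
r_new = 0.913

0.913


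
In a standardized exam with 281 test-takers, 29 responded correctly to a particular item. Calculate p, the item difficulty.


Item difficulty p = number correct / total examinees
p = 29 / 281
p = 0.1032

0.1032


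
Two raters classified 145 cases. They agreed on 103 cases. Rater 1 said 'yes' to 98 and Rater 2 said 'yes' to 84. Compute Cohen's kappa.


P_o = 103/145 = 0.710345
P_e = (98*84 + 47*61) / 21025 = 0.527895
kappa = (P_o - P_e) / (1 - P_e)
kappa = (0.710345 - 0.527895) / (1 - 0.527895)
kappa = 0.3865

0.3865


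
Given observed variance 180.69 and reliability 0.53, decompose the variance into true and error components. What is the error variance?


var_true = rxx * var_obs = 0.53 * 180.69 = 95.7657
var_error = var_obs - var_true
var_error = 180.69 - 95.7657
var_error = 84.9243

84.9243


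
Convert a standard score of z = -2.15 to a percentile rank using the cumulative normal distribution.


CDF(z) = 0.5 * (1 + erf(z/sqrt(2)))
erf(-1.5203) = -0.9684
CDF = 0.0158
Percentile rank = 0.0158 * 100 = 1.58

1.58


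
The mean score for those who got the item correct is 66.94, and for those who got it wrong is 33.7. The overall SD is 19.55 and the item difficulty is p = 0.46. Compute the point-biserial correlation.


q = 1 - p = 0.54
rpb = ((M1 - M0) / SD) * sqrt(p * q)
rpb = ((66.94 - 33.7) / 19.55) * sqrt(0.46 * 0.54)
rpb = 0.8474

0.8474


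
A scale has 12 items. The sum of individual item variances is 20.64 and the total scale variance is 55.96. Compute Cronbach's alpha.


alpha = (k/(k-1)) * (1 - sum(si^2)/s_total^2)
= (12/11) * (1 - 20.64/55.96)
alpha = 0.6885

0.6885


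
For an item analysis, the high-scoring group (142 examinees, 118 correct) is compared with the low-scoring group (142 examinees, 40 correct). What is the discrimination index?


p_upper = 118/142 = 0.831
p_lower = 40/142 = 0.2817
D = 0.831 - 0.2817 = 0.5493

0.5493


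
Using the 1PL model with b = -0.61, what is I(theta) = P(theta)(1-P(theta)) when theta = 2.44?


P = 1/(1+exp(-(2.44--0.61))) = 0.9548
I = P*(1-P) = 0.9548 * 0.0452
I = 0.0432

0.0432


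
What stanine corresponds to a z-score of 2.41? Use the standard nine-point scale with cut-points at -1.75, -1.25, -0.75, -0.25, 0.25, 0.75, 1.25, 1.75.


Stanine boundaries: [-1.75, -1.25, -0.75, -0.25, 0.25, 0.75, 1.25, 1.75]
z = 2.41
Check each boundary:
  z >= -1.75 -> could be stanine 2
  z >= -1.25 -> could be stanine 3
  z >= -0.75 -> could be stanine 4
  z >= -0.25 -> could be stanine 5
  z >= 0.25 -> could be stanine 6
  z >= 0.75 -> could be stanine 7
  z >= 1.25 -> could be stanine 8
  z >= 1.75 -> could be stanine 9
Highest qualifying boundary gives stanine = 9

9


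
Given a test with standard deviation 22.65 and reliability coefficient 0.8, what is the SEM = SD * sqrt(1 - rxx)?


SEM = SD * sqrt(1 - rxx)
SEM = 22.65 * sqrt(1 - 0.8)
SEM = 22.65 * sqrt(0.2) = 22.65 * 0.447214
SEM = 10.1294

10.1294


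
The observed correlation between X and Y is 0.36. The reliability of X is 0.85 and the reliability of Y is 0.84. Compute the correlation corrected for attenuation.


r_corrected = rxy / sqrt(rxx * ryy)
= 0.36 / sqrt(0.85 * 0.84)
= 0.36 / sqrt(0.714)
= 0.36 / 0.844985
r_corrected = 0.426

0.426


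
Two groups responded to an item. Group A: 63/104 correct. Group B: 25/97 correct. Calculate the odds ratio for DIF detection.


Odds_A = 63/41 = 1.5366
Odds_B = 25/72 = 0.3472
OR = Odds_A / Odds_B = 1.5366 / 0.3472
Exactly, OR = (63 * 72) / (41 * 25) = 4536 / 1025
OR = 4.4254

4.4254


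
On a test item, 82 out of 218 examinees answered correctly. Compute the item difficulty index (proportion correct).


Item difficulty p = number correct / total examinees
p = 82 / 218
p = 0.3761

0.3761


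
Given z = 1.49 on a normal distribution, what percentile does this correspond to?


CDF(z) = 0.5 * (1 + erf(z/sqrt(2)))
erf(1.0536) = 0.8638
CDF = 0.9319
Percentile rank = 0.9319 * 100 = 93.19

93.19


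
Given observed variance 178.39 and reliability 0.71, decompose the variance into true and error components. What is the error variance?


var_true = rxx * var_obs = 0.71 * 178.39 = 126.6569
var_error = var_obs - var_true
var_error = 178.39 - 126.6569
var_error = 51.7331

51.7331


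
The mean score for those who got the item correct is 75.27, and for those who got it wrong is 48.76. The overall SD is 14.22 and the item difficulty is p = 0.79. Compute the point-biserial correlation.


q = 1 - p = 0.21
rpb = ((M1 - M0) / SD) * sqrt(p * q)
rpb = ((75.27 - 48.76) / 14.22) * sqrt(0.79 * 0.21)
rpb = 0.7593

0.7593


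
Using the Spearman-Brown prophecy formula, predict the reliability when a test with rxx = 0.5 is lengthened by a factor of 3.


r_new = (n * rxx) / (1 + (n-1) * rxx)
r_new = (3 * 0.5) / (1 + 2 * 0.5)
r_new = 1.5 / 2.0
r_new = 0.75

0.75


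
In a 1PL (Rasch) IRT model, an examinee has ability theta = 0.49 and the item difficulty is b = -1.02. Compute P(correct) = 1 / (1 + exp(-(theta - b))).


theta - b = 0.49 - -1.02 = 1.51
exp(-(theta - b)) = exp(-1.51) = 0.2209
P = 1 / (1 + 0.2209)
P = 0.8191

0.8191


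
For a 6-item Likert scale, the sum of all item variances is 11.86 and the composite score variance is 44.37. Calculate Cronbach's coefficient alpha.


alpha = (k/(k-1)) * (1 - sum(si^2)/s_total^2)
= (6/5) * (1 - 11.86/44.37)
alpha = 0.8792

0.8792


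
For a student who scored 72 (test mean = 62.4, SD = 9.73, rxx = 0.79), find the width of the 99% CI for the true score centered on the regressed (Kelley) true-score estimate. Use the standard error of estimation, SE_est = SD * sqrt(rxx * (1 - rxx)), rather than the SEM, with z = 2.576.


True score estimate = 0.79*72 + 0.21*62.4 = 69.984
SE_est = SD * sqrt(rxx * (1 - rxx)) = 9.73 * sqrt(0.79 * 0.21) = 9.73 * sqrt(0.1659) = 3.963109
CI = T_est +/- z * SE_est, so width = 2 * z * SE_est = 2 * 2.576 * 3.963109
Width = 20.4179

20.4179


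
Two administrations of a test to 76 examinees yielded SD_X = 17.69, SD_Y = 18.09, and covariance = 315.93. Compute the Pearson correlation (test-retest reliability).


r = cov(X,Y) / (SD_X * SD_Y)
r = 315.93 / (17.69 * 18.09)
r = 315.93 / 320.0121
r = 0.9872

0.9872


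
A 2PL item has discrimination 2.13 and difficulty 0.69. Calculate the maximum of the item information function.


For 2PL, max info at theta = b = 0.69
I_max = a^2 / 4 = 2.13^2 / 4
= 4.5369 / 4
I_max = 1.1342

1.1342


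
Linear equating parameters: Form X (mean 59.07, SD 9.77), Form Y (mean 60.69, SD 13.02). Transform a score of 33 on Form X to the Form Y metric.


slope = SD_Y / SD_X = 13.02 / 9.77 ~ 1.3327
intercept = mean_Y - slope * mean_X = 60.69 - (13.02 / 9.77) * 59.07 ~ -18.0297
Y = slope * X + intercept. To avoid rounding drift from the rounded slope/intercept, evaluate the equivalent form Y = mean_Y + SD_Y * (X - mean_X) / SD_X at full precision:
Y = 60.69 + 13.02 * (33 - 59.07) / 9.77
Y = 60.69 - 13.02 * 26.07 / 9.77
Y = 60.69 - 339.4314 / 9.77
Y = 60.69 - 34.7422
Y = 25.9478

25.9478


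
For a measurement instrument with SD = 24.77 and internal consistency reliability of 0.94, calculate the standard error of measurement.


SEM = SD * sqrt(1 - rxx)
SEM = 24.77 * sqrt(1 - 0.94)
SEM = 24.77 * sqrt(0.06) = 24.77 * 0.244949
SEM = 6.0674

6.0674


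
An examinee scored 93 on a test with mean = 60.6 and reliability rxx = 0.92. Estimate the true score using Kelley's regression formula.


T_est = rxx * X + (1 - rxx) * mean
T_est = 0.92 * 93 + 0.08 * 60.6
T_est = 85.56 + 4.848
T_est = 90.408

90.408


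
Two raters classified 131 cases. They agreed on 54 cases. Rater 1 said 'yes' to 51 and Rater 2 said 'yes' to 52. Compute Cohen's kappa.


P_o = 54/131 = 0.412214
P_e = (51*52 + 80*79) / 17161 = 0.522813
kappa = (P_o - P_e) / (1 - P_e)
kappa = (0.412214 - 0.522813) / (1 - 0.522813)
kappa = -0.2318

-0.2318


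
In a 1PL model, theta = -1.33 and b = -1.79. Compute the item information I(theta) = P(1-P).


P = 1/(1+exp(-(-1.33--1.79))) = 0.613
I = P*(1-P) = 0.613 * 0.387
I = 0.2372

0.2372


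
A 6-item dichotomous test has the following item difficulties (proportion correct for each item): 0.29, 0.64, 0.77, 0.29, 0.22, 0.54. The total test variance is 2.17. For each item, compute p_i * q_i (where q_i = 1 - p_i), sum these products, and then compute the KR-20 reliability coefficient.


For each item, compute p_i * q_i:
  Item 1: 0.29 * 0.71 = 0.2059
  Item 2: 0.64 * 0.36 = 0.2304
  Item 3: 0.77 * 0.23 = 0.1771
  Item 4: 0.29 * 0.71 = 0.2059
  Item 5: 0.22 * 0.78 = 0.1716
  Item 6: 0.54 * 0.46 = 0.2484
Sum(p_i * q_i) = 0.2059 + 0.2304 + 0.1771 + 0.2059 + 0.1716 + 0.2484 = 1.2393
KR-20 = (k/(k-1)) * (1 - Sum(p_i*q_i) / Var_total)
= (6/5) * (1 - 1.2393/2.17)
= 1.2 * 0.4289
KR-20 = 0.5147

0.5147


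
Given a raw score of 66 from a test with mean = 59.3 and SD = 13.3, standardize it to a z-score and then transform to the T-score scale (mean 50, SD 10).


z = (X - mean) / SD = (66 - 59.3) / 13.3
z = 6.7 / 13.3
z = 0.5038
T-score = T = 50 + 10z
Carry z at full precision (z = 6.7 / 13.3) into the conversion:
T-score = 50 + 10 * (6.7 / 13.3) = 50 + 67 / 13.3
T-score = 50 + 5.0376
T-score = 55.0376

55.0376


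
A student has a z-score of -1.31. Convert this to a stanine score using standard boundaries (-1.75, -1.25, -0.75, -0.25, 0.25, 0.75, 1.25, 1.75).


Stanine boundaries: [-1.75, -1.25, -0.75, -0.25, 0.25, 0.75, 1.25, 1.75]
z = -1.31
Check each boundary:
  z >= -1.75 -> could be stanine 2
  z < -1.25
  z < -0.75
  z < -0.25
  z < 0.25
  z < 0.75
  z < 1.25
  z < 1.75
Highest qualifying boundary gives stanine = 2

2


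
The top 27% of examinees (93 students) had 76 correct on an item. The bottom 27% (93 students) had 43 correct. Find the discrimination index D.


p_upper = 76/93 = 0.8172
p_lower = 43/93 = 0.4624
D = 0.8172 - 0.4624 = 0.3548

0.3548


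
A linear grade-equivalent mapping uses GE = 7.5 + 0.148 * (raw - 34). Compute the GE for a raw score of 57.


raw - median = 57 - 34 = 23
slope * diff = 0.148 * 23 = 3.404
GE = 7.5 + 3.404
GE = 10.904

10.904


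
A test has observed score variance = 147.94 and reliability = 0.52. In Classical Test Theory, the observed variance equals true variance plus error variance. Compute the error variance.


var_true = rxx * var_obs = 0.52 * 147.94 = 76.9288
var_error = var_obs - var_true
var_error = 147.94 - 76.9288
var_error = 71.0112

71.0112


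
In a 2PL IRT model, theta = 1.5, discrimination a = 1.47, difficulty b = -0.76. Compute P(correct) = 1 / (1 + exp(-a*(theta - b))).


a*(theta - b) = 1.47 * (1.5 - -0.76) = 3.3222
exp(-3.3222) = 0.0361
P = 1 / (1 + 0.0361)
P = 0.9652

0.9652


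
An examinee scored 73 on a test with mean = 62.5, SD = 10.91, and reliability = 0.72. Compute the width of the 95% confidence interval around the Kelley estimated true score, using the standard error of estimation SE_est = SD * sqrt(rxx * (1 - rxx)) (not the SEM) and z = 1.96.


True score estimate = 0.72*73 + 0.28*62.5 = 70.06
SE_est = SD * sqrt(rxx * (1 - rxx)) = 10.91 * sqrt(0.72 * 0.28) = 10.91 * sqrt(0.2016) = 4.898578
CI = T_est +/- z * SE_est, so width = 2 * z * SE_est = 2 * 1.96 * 4.898578
Width = 19.2024

19.2024


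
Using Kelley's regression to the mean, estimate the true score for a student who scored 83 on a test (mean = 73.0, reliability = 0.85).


T_est = rxx * X + (1 - rxx) * mean
T_est = 0.85 * 83 + 0.15 * 73.0
T_est = 70.55 + 10.95
T_est = 81.5

81.5


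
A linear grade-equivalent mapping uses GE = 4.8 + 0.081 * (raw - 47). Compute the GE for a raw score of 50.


raw - median = 50 - 47 = 3
slope * diff = 0.081 * 3 = 0.243
GE = 4.8 + 0.243
GE = 5.043

5.043


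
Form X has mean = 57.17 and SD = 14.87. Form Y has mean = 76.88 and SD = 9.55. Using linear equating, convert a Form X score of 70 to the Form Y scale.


slope = SD_Y / SD_X = 9.55 / 14.87 ~ 0.6422
intercept = mean_Y - slope * mean_X = 76.88 - (9.55 / 14.87) * 57.17 ~ 40.1636
Y = slope * X + intercept. To avoid rounding drift from the rounded slope/intercept, evaluate the equivalent form Y = mean_Y + SD_Y * (X - mean_X) / SD_X at full precision:
Y = 76.88 + 9.55 * (70 - 57.17) / 14.87
Y = 76.88 + 9.55 * 12.83 / 14.87
Y = 76.88 + 122.5265 / 14.87
Y = 76.88 + 8.2398
Y = 85.1198

85.1198


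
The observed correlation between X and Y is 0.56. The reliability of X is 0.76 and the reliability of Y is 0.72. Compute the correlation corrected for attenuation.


r_corrected = rxy / sqrt(rxx * ryy)
= 0.56 / sqrt(0.76 * 0.72)
= 0.56 / sqrt(0.5472)
= 0.56 / 0.73973
r_corrected = 0.757

0.757


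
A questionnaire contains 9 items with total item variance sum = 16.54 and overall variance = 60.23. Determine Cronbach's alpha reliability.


alpha = (k/(k-1)) * (1 - sum(si^2)/s_total^2)
= (9/8) * (1 - 16.54/60.23)
alpha = 0.8161

0.8161


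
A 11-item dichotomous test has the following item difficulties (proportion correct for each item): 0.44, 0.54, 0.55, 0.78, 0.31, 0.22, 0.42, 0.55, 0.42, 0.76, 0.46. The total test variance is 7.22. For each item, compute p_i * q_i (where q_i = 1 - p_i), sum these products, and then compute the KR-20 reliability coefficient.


For each item, compute p_i * q_i:
  Item 1: 0.44 * 0.56 = 0.2464
  Item 2: 0.54 * 0.46 = 0.2484
  Item 3: 0.55 * 0.45 = 0.2475
  Item 4: 0.78 * 0.22 = 0.1716
  Item 5: 0.31 * 0.69 = 0.2139
  Item 6: 0.22 * 0.78 = 0.1716
  Item 7: 0.42 * 0.58 = 0.2436
  Item 8: 0.55 * 0.45 = 0.2475
  Item 9: 0.42 * 0.58 = 0.2436
  Item 10: 0.76 * 0.24 = 0.1824
  Item 11: 0.46 * 0.54 = 0.2484
Sum(p_i * q_i) = 0.2464 + 0.2484 + 0.2475 + 0.1716 + 0.2139 + 0.1716 + 0.2436 + 0.2475 + 0.2436 + 0.1824 + 0.2484 = 2.4649
KR-20 = (k/(k-1)) * (1 - Sum(p_i*q_i) / Var_total)
= (11/10) * (1 - 2.4649/7.22)
= 1.1 * 0.6586
KR-20 = 0.7245

0.7245


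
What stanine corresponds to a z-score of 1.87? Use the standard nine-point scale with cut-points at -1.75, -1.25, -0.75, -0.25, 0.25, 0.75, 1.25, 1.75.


Stanine boundaries: [-1.75, -1.25, -0.75, -0.25, 0.25, 0.75, 1.25, 1.75]
z = 1.87
Check each boundary:
  z >= -1.75 -> could be stanine 2
  z >= -1.25 -> could be stanine 3
  z >= -0.75 -> could be stanine 4
  z >= -0.25 -> could be stanine 5
  z >= 0.25 -> could be stanine 6
  z >= 0.75 -> could be stanine 7
  z >= 1.25 -> could be stanine 8
  z >= 1.75 -> could be stanine 9
Highest qualifying boundary gives stanine = 9

9


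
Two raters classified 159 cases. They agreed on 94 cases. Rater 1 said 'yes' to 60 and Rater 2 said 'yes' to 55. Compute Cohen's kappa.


P_o = 94/159 = 0.591195
P_e = (60*55 + 99*104) / 25281 = 0.537795
kappa = (P_o - P_e) / (1 - P_e)
kappa = (0.591195 - 0.537795) / (1 - 0.537795)
kappa = 0.1155

0.1155


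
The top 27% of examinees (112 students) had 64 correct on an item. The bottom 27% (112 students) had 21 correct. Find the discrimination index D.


p_upper = 64/112 = 0.5714
p_lower = 21/112 = 0.1875
D = 0.5714 - 0.1875 = 0.3839

0.3839


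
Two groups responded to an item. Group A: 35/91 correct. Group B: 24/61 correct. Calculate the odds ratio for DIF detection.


Odds_A = 35/56 = 0.625
Odds_B = 24/37 = 0.6486
OR = Odds_A / Odds_B = 0.625 / 0.6486
Exactly, OR = (35 * 37) / (56 * 24) = 1295 / 1344
OR = 0.9635

0.9635


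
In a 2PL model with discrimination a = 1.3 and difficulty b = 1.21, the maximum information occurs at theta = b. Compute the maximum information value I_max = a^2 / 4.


For 2PL, max info at theta = b = 1.21
I_max = a^2 / 4 = 1.3^2 / 4
= 1.69 / 4
I_max = 0.4225

0.4225


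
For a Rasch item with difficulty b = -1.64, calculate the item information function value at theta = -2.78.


P = 1/(1+exp(-(-2.78--1.64))) = 0.2423
I = P*(1-P) = 0.2423 * 0.7577
I = 0.1836

0.1836


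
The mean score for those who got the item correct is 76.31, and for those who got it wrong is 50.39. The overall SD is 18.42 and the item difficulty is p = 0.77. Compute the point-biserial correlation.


q = 1 - p = 0.23
rpb = ((M1 - M0) / SD) * sqrt(p * q)
rpb = ((76.31 - 50.39) / 18.42) * sqrt(0.77 * 0.23)
rpb = 0.5922

0.5922


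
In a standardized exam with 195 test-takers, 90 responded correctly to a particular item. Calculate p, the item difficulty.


Item difficulty p = number correct / total examinees
p = 90 / 195
p = 0.4615

0.4615


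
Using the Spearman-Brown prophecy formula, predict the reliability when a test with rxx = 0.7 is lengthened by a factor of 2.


r_new = (n * rxx) / (1 + (n-1) * rxx)
r_new = (2 * 0.7) / (1 + 1 * 0.7)
r_new = 1.4 / 1.7
r_new = 0.8235

0.8235


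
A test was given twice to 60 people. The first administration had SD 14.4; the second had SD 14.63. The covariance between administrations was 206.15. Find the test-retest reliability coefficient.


r = cov(X,Y) / (SD_X * SD_Y)
r = 206.15 / (14.4 * 14.63)
r = 206.15 / 210.672
r = 0.9785

0.9785


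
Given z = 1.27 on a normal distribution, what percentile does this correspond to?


CDF(z) = 0.5 * (1 + erf(z/sqrt(2)))
erf(0.898) = 0.7959
CDF = 0.898
Percentile rank = 0.898 * 100 = 89.8

89.8


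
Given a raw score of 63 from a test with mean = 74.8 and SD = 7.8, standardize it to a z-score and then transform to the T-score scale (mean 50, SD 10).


z = (X - mean) / SD = (63 - 74.8) / 7.8
z = -11.8 / 7.8
z = -1.5128
T-score = T = 50 + 10z
Carry z at full precision (z = -11.8 / 7.8) into the conversion:
T-score = 50 + 10 * (-11.8 / 7.8) = 50 + -118 / 7.8
T-score = 50 + -15.1282
T-score = 34.8718

34.8718


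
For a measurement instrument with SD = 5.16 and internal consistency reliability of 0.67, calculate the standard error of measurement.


SEM = SD * sqrt(1 - rxx)
SEM = 5.16 * sqrt(1 - 0.67)
SEM = 5.16 * sqrt(0.33) = 5.16 * 0.574456
SEM = 2.9642

2.9642


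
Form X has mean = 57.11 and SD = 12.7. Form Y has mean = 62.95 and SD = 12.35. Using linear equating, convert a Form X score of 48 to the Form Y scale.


slope = SD_Y / SD_X = 12.35 / 12.7 ~ 0.9724
intercept = mean_Y - slope * mean_X = 62.95 - (12.35 / 12.7) * 57.11 ~ 7.4139
Y = slope * X + intercept. To avoid rounding drift from the rounded slope/intercept, evaluate the equivalent form Y = mean_Y + SD_Y * (X - mean_X) / SD_X at full precision:
Y = 62.95 + 12.35 * (48 - 57.11) / 12.7
Y = 62.95 - 12.35 * 9.11 / 12.7
Y = 62.95 - 112.5085 / 12.7
Y = 62.95 - 8.8589
Y = 54.0911

54.0911


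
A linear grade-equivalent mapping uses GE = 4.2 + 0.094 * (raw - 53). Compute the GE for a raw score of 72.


raw - median = 72 - 53 = 19
slope * diff = 0.094 * 19 = 1.786
GE = 4.2 + 1.786
GE = 5.986

5.986


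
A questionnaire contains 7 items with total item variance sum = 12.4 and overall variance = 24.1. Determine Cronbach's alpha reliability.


alpha = (k/(k-1)) * (1 - sum(si^2)/s_total^2)
= (7/6) * (1 - 12.4/24.1)
alpha = 0.5664

0.5664


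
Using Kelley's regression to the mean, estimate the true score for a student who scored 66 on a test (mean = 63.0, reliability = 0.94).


T_est = rxx * X + (1 - rxx) * mean
T_est = 0.94 * 66 + 0.06 * 63.0
T_est = 62.04 + 3.78
T_est = 65.82

65.82


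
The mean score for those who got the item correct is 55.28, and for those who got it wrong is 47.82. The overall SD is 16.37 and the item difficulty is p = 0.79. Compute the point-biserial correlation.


q = 1 - p = 0.21
rpb = ((M1 - M0) / SD) * sqrt(p * q)
rpb = ((55.28 - 47.82) / 16.37) * sqrt(0.79 * 0.21)
rpb = 0.1856

0.1856


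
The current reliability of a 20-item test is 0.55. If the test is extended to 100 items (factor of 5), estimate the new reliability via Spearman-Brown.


r_new = (n * rxx) / (1 + (n-1) * rxx)
r_new = (5 * 0.55) / (1 + 4 * 0.55)
r_new = 2.75 / 3.2
r_new = 0.8594

0.8594


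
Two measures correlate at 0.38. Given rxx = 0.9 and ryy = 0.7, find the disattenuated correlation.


r_corrected = rxy / sqrt(rxx * ryy)
= 0.38 / sqrt(0.9 * 0.7)
= 0.38 / sqrt(0.63)
= 0.38 / 0.793725
r_corrected = 0.4788

0.4788


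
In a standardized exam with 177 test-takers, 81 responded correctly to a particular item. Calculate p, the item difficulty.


Item difficulty p = number correct / total examinees
p = 81 / 177
p = 0.4576

0.4576


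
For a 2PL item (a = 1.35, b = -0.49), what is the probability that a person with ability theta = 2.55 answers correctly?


a*(theta - b) = 1.35 * (2.55 - -0.49) = 4.104
exp(-4.104) = 0.0165
P = 1 / (1 + 0.0165)
P = 0.9838

0.9838


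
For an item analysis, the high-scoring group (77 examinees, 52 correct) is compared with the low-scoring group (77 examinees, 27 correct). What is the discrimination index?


p_upper = 52/77 = 0.6753
p_lower = 27/77 = 0.3506
D = 0.6753 - 0.3506 = 0.3247

0.3247


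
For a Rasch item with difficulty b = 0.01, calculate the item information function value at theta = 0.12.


P = 1/(1+exp(-(0.12-0.01))) = 0.5275
I = P*(1-P) = 0.5275 * 0.4725
I = 0.2492

0.2492


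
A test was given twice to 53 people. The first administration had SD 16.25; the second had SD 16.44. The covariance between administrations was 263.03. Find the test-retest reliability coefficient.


r = cov(X,Y) / (SD_X * SD_Y)
r = 263.03 / (16.25 * 16.44)
r = 263.03 / 267.15
r = 0.9846

0.9846


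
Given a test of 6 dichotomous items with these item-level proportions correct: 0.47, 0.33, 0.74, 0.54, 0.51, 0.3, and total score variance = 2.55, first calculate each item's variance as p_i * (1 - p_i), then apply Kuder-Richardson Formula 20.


For each item, compute p_i * q_i:
  Item 1: 0.47 * 0.53 = 0.2491
  Item 2: 0.33 * 0.67 = 0.2211
  Item 3: 0.74 * 0.26 = 0.1924
  Item 4: 0.54 * 0.46 = 0.2484
  Item 5: 0.51 * 0.49 = 0.2499
  Item 6: 0.3 * 0.7 = 0.21
Sum(p_i * q_i) = 0.2491 + 0.2211 + 0.1924 + 0.2484 + 0.2499 + 0.21 = 1.3709
KR-20 = (k/(k-1)) * (1 - Sum(p_i*q_i) / Var_total)
= (6/5) * (1 - 1.3709/2.55)
= 1.2 * 0.4624
KR-20 = 0.5549

0.5549


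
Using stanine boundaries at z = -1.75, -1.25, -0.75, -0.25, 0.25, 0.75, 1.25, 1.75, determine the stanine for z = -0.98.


Stanine boundaries: [-1.75, -1.25, -0.75, -0.25, 0.25, 0.75, 1.25, 1.75]
z = -0.98
Check each boundary:
  z >= -1.75 -> could be stanine 2
  z >= -1.25 -> could be stanine 3
  z < -0.75
  z < -0.25
  z < 0.25
  z < 0.75
  z < 1.25
  z < 1.75
Highest qualifying boundary gives stanine = 3

3


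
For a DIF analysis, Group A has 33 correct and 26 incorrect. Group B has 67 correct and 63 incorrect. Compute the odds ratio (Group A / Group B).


Odds_A = 33/26 = 1.2692
Odds_B = 67/63 = 1.0635
OR = Odds_A / Odds_B = 1.2692 / 1.0635
Exactly, OR = (33 * 63) / (26 * 67) = 2079 / 1742
OR = 1.1935

1.1935


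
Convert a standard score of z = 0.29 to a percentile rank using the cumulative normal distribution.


CDF(z) = 0.5 * (1 + erf(z/sqrt(2)))
erf(0.2051) = 0.2282
CDF = 0.6141
Percentile rank = 0.6141 * 100 = 61.41

61.41


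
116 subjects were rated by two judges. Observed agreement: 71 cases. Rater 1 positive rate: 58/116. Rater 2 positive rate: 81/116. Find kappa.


P_o = 71/116 = 0.612069
P_e = (58*81 + 58*35) / 13456 = 0.5
kappa = (P_o - P_e) / (1 - P_e)
kappa = (0.612069 - 0.5) / (1 - 0.5)
kappa = 0.2241

0.2241


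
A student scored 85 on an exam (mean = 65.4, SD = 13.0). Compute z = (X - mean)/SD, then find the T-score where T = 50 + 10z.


z = (X - mean) / SD = (85 - 65.4) / 13.0
z = 19.6 / 13.0
z = 1.5077
T-score = T = 50 + 10z
Carry z at full precision (z = 19.6 / 13.0) into the conversion:
T-score = 50 + 10 * (19.6 / 13.0) = 50 + 196 / 13.0
T-score = 50 + 15.0769
T-score = 65.0769

65.0769


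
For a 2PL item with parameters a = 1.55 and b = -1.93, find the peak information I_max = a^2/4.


For 2PL, max info at theta = b = -1.93
I_max = a^2 / 4 = 1.55^2 / 4
= 2.4025 / 4
I_max = 0.6006

0.6006


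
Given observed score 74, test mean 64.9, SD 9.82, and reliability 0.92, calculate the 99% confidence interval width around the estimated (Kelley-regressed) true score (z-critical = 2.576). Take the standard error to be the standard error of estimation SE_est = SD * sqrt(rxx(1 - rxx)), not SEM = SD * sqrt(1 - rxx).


True score estimate = 0.92*74 + 0.08*64.9 = 73.272
SE_est = SD * sqrt(rxx * (1 - rxx)) = 9.82 * sqrt(0.92 * 0.08) = 9.82 * sqrt(0.0736) = 2.664099
CI = T_est +/- z * SE_est, so width = 2 * z * SE_est = 2 * 2.576 * 2.664099
Width = 13.7254

13.7254


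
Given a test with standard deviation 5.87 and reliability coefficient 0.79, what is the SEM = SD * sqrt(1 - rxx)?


SEM = SD * sqrt(1 - rxx)
SEM = 5.87 * sqrt(1 - 0.79)
SEM = 5.87 * sqrt(0.21) = 5.87 * 0.458258
SEM = 2.69

2.69


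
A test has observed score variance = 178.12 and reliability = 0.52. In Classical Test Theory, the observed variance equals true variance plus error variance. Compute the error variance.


var_true = rxx * var_obs = 0.52 * 178.12 = 92.6224
var_error = var_obs - var_true
var_error = 178.12 - 92.6224
var_error = 85.4976

85.4976


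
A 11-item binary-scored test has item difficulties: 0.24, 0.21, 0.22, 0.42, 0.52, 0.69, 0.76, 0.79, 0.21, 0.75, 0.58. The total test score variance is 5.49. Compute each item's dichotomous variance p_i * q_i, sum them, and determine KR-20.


For each item, compute p_i * q_i:
  Item 1: 0.24 * 0.76 = 0.1824
  Item 2: 0.21 * 0.79 = 0.1659
  Item 3: 0.22 * 0.78 = 0.1716
  Item 4: 0.42 * 0.58 = 0.2436
  Item 5: 0.52 * 0.48 = 0.2496
  Item 6: 0.69 * 0.31 = 0.2139
  Item 7: 0.76 * 0.24 = 0.1824
  Item 8: 0.79 * 0.21 = 0.1659
  Item 9: 0.21 * 0.79 = 0.1659
  Item 10: 0.75 * 0.25 = 0.1875
  Item 11: 0.58 * 0.42 = 0.2436
Sum(p_i * q_i) = 0.1824 + 0.1659 + 0.1716 + 0.2436 + 0.2496 + 0.2139 + 0.1824 + 0.1659 + 0.1659 + 0.1875 + 0.2436 = 2.1723
KR-20 = (k/(k-1)) * (1 - Sum(p_i*q_i) / Var_total)
= (11/10) * (1 - 2.1723/5.49)
= 1.1 * 0.6043
KR-20 = 0.6647

0.6647


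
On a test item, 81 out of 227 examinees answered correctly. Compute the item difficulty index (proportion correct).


Item difficulty p = number correct / total examinees
p = 81 / 227
p = 0.3568

0.3568


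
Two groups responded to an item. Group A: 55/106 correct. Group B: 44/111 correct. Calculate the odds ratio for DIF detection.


Odds_A = 55/51 = 1.0784
Odds_B = 44/67 = 0.6567
OR = Odds_A / Odds_B = 1.0784 / 0.6567
Exactly, OR = (55 * 67) / (51 * 44) = 3685 / 2244
OR = 1.6422

1.6422


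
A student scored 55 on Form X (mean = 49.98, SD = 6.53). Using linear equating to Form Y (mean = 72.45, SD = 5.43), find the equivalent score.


slope = SD_Y / SD_X = 5.43 / 6.53 ~ 0.8315
intercept = mean_Y - slope * mean_X = 72.45 - (5.43 / 6.53) * 49.98 ~ 30.8893
Y = slope * X + intercept. To avoid rounding drift from the rounded slope/intercept, evaluate the equivalent form Y = mean_Y + SD_Y * (X - mean_X) / SD_X at full precision:
Y = 72.45 + 5.43 * (55 - 49.98) / 6.53
Y = 72.45 + 5.43 * 5.02 / 6.53
Y = 72.45 + 27.2586 / 6.53
Y = 72.45 + 4.1744
Y = 76.6244

76.6244


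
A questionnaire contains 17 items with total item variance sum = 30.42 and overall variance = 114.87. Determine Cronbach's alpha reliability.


alpha = (k/(k-1)) * (1 - sum(si^2)/s_total^2)
= (17/16) * (1 - 30.42/114.87)
alpha = 0.7811

0.7811


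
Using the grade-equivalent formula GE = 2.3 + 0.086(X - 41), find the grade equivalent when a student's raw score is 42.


raw - median = 42 - 41 = 1
slope * diff = 0.086 * 1 = 0.086
GE = 2.3 + 0.086
GE = 2.386

2.386


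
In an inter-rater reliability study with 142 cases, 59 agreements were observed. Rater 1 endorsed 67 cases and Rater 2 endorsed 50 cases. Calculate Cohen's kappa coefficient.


P_o = 59/142 = 0.415493
P_e = (67*50 + 75*92) / 20164 = 0.508332
kappa = (P_o - P_e) / (1 - P_e)
kappa = (0.415493 - 0.508332) / (1 - 0.508332)
kappa = -0.1888

-0.1888


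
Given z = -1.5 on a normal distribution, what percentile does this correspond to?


CDF(z) = 0.5 * (1 + erf(z/sqrt(2)))
erf(-1.0607) = -0.8664
CDF = 0.0668
Percentile rank = 0.0668 * 100 = 6.68

6.68


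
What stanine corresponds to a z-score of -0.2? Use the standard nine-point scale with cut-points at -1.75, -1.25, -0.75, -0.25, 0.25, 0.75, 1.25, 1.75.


Stanine boundaries: [-1.75, -1.25, -0.75, -0.25, 0.25, 0.75, 1.25, 1.75]
z = -0.2
Check each boundary:
  z >= -1.75 -> could be stanine 2
  z >= -1.25 -> could be stanine 3
  z >= -0.75 -> could be stanine 4
  z >= -0.25 -> could be stanine 5
  z < 0.25
  z < 0.75
  z < 1.25
  z < 1.75
Highest qualifying boundary gives stanine = 5

5


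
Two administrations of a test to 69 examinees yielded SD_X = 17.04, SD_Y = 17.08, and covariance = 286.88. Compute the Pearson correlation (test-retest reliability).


r = cov(X,Y) / (SD_X * SD_Y)
r = 286.88 / (17.04 * 17.08)
r = 286.88 / 291.0432
r = 0.9857

0.9857


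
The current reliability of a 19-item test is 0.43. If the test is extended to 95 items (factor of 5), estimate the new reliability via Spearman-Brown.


r_new = (n * rxx) / (1 + (n-1) * rxx)
r_new = (5 * 0.43) / (1 + 4 * 0.43)
r_new = 2.15 / 2.72
r_new = 0.7904

0.7904


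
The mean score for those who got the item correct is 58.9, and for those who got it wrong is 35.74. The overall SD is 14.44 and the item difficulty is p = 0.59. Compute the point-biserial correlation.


q = 1 - p = 0.41
rpb = ((M1 - M0) / SD) * sqrt(p * q)
rpb = ((58.9 - 35.74) / 14.44) * sqrt(0.59 * 0.41)
rpb = 0.7888

0.7888


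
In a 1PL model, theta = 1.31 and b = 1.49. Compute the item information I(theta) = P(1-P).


P = 1/(1+exp(-(1.31-1.49))) = 0.4551
I = P*(1-P) = 0.4551 * 0.5449
I = 0.248

0.248


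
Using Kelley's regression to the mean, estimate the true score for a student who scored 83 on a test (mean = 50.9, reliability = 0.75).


T_est = rxx * X + (1 - rxx) * mean
T_est = 0.75 * 83 + 0.25 * 50.9
T_est = 62.25 + 12.725
T_est = 74.975

74.975


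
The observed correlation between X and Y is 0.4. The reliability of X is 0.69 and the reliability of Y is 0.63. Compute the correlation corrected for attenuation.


r_corrected = rxy / sqrt(rxx * ryy)
= 0.4 / sqrt(0.69 * 0.63)
= 0.4 / sqrt(0.4347)
= 0.4 / 0.659318
r_corrected = 0.6067

0.6067


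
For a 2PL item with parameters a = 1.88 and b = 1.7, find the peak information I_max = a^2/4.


For 2PL, max info at theta = b = 1.7
I_max = a^2 / 4 = 1.88^2 / 4
= 3.5344 / 4
I_max = 0.8836

0.8836


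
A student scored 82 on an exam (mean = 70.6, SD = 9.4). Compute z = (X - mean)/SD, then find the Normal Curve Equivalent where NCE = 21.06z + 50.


z = (X - mean) / SD = (82 - 70.6) / 9.4
z = 11.4 / 9.4
z = 1.2128
NCE = NCE = 21.06z + 50
Carry z at full precision (z = 11.4 / 9.4) into the conversion:
NCE = 21.06 * (11.4 / 9.4) + 50 = 240.084 / 9.4 + 50
NCE = 25.5409 + 50
NCE = 75.5409

75.5409


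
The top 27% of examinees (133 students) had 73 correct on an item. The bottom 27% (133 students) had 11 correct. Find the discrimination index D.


p_upper = 73/133 = 0.5489
p_lower = 11/133 = 0.0827
D = 0.5489 - 0.0827 = 0.4662

0.4662


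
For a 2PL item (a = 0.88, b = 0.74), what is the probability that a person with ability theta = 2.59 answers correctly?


a*(theta - b) = 0.88 * (2.59 - 0.74) = 1.628
exp(-1.628) = 0.1963
P = 1 / (1 + 0.1963)
P = 0.8359

0.8359


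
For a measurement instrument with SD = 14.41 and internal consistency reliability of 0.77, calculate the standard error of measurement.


SEM = SD * sqrt(1 - rxx)
SEM = 14.41 * sqrt(1 - 0.77)
SEM = 14.41 * sqrt(0.23) = 14.41 * 0.479583
SEM = 6.9108

6.9108


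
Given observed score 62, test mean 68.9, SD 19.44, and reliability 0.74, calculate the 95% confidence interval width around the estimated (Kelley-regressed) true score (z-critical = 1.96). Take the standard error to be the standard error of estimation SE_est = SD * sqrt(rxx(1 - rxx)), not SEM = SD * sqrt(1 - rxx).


True score estimate = 0.74*62 + 0.26*68.9 = 63.794
SE_est = SD * sqrt(rxx * (1 - rxx)) = 19.44 * sqrt(0.74 * 0.26) = 19.44 * sqrt(0.1924) = 8.52705
CI = T_est +/- z * SE_est, so width = 2 * z * SE_est = 2 * 1.96 * 8.52705
Width = 33.426

33.426


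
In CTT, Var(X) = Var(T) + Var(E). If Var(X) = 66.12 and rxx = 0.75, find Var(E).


var_true = rxx * var_obs = 0.75 * 66.12 = 49.59
var_error = var_obs - var_true
var_error = 66.12 - 49.59
var_error = 16.53

16.53


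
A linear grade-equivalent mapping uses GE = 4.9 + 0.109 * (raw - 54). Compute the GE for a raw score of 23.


raw - median = 23 - 54 = -31
slope * diff = 0.109 * -31 = -3.379
GE = 4.9 + -3.379
GE = 1.521

1.521


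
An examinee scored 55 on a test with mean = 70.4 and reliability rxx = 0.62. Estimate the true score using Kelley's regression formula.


T_est = rxx * X + (1 - rxx) * mean
T_est = 0.62 * 55 + 0.38 * 70.4
T_est = 34.1 + 26.752
T_est = 60.852

60.852
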